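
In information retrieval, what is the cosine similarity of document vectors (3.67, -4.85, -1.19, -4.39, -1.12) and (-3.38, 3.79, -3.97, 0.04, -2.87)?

With u = (3.67, -4.85, -1.19, -4.39, -1.12), v = (-3.38, 3.79, -3.97, 0.04, -2.87):
u·v = 3.67·(-3.38) + (-4.85)·3.79 + (-1.19)·(-3.97) + (-4.39)·0.04 + (-1.12)·(-2.87) = (-12.4046) + (-18.3815) + 4.7243 + (-0.1756) + 3.2144 = -23.023.
|u| = √(3.67² + (-4.85)² + (-1.19)² + (-4.39)² + (-1.12)²) = √(13.4689 + 23.5225 + 1.4161 + 19.2721 + 1.2544) = √58.934, |v| = √((-3.38)² + 3.79² + (-3.97)² + 0.04² + (-2.87)²) = √(11.4244 + 14.3641 + 15.7609 + 0.0016 + 8.2369) = √49.7879.
cos θ = (u·v)/(|u||v|) = -23.023/(√58.934·√49.7879) ≈ -0.425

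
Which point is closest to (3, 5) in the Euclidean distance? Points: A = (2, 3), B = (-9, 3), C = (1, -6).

Distances: d(A) ≈ 2.2361, d(B) ≈ 12.1655, d(C) ≈ 11.1803. Nearest: A = (2, 3) with distance 2.2361.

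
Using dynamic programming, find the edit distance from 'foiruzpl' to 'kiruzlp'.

Let D[i][j] be the edit distance between the first i characters of 'foiruzpl' and the first j characters of 'kiruzlp', with D[i][0] = i, D[0][j] = j, and D[i][j] = D[i-1][j-1] if the characters match, else 1 + min(D[i-1][j], D[i][j-1], D[i-1][j-1]). Filling the table (rows: prefixes of 'foiruzpl', columns: prefixes of 'kiruzlp'):
     ε  k  i  r  u  z  l  p
  ε  0  1  2  3  4  5  6  7
  f  1  1  2  3  4  5  6  7
  o  2  2  2  3  4  5  6  7
  i  3  3  2  3  4  5  6  7
  r  4  4  3  2  3  4  5  6
  u  5  5  4  3  2  3  4  5
  z  6  6  5  4  3  2  3  4
  p  7  7  6  5  4  3  3  3
  l  8  8  7  6  5  4  3  4
The bottom-right entry gives D[8][7] = 4, so no sequence of fewer than 4 edits works. Backtracking through the table gives one optimal edit sequence (4 edits):
  foiruzpl → oiruzpl (del f @1)
  oiruzpl → kiruzpl (sub o→k @1)
  kiruzpl → kiruzll (sub p→l @6)
  kiruzll → kiruzlp (sub l→p @7)
Edit distance = 4.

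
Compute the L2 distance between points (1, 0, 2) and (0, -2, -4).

(Σ|x_i - y_i|^2)^(1/2) = (|1 - 0|^2 + |0 - (-2)|^2 + |2 - (-4)|^2)^(1/2)
= (1^2 + 2^2 + 6^2)^(1/2) = (1 + 4 + 36)^(1/2) = (41)^(1/2) ≈ 6.4031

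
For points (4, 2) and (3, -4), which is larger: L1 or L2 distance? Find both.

L1 = |4 - 3| + |2 - (-4)| = 1 + 6 = 7
L2 = √(1² + 6²) = √37 ≈ 6.0828
L1 ≥ L2 always (equality iff movement is along one axis); L1 > L2 here.
Ratio L1/L2 = 7/√37 ≈ 1.1508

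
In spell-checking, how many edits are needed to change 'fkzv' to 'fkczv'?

Let D[i][j] be the edit distance between the first i characters of 'fkzv' and the first j characters of 'fkczv', with D[i][0] = i, D[0][j] = j, and D[i][j] = D[i-1][j-1] if the characters match, else 1 + min(D[i-1][j], D[i][j-1], D[i-1][j-1]). Filling the table (rows: prefixes of 'fkzv', columns: prefixes of 'fkczv'):
     ε  f  k  c  z  v
  ε  0  1  2  3  4  5
  f  1  0  1  2  3  4
  k  2  1  0  1  2  3
  z  3  2  1  1  1  2
  v  4  3  2  2  2  1
The bottom-right entry gives D[4][5] = 1, so no sequence of fewer than 1 edit works. Backtracking through the table gives one optimal edit sequence (1 edit):
  fkzv → fkczv (ins c @3)
Edit distance = 1.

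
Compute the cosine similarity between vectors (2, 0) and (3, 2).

With u = (2, 0), v = (3, 2):
u·v = 2·3 + 0·2 = 6 + 0 = 6.
|u| = √(2² + 0²) = √4, |v| = √(3² + 2²) = √13, so |u||v| = √(4·13) = √52.
cos θ = (u·v)/(|u||v|) = 6/√52 ≈ 0.8321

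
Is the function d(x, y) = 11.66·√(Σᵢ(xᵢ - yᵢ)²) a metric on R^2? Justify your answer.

Yes. The L2 (Euclidean) norm induces a metric on R^2, and multiplying a metric by a positive constant 11.66 > 0 preserves all four axioms: non-negativity (11.66·||x-y|| ≥ 0), identity (11.66·||x-y|| = 0 ⟺ ||x-y|| = 0 ⟺ x = y), symmetry (||x-y|| = ||y-x||), and the triangle inequality (11.66·||x-z|| ≤ 11.66·||x-y|| + 11.66·||y-z||). So d is a metric.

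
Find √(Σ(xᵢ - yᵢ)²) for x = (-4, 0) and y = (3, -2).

√(Σ(x_i - y_i)²) = √((-4 - 3)² + (0 - (-2))²)
= √((-7)² + 2²) = √(49 + 4) = √53 ≈ 7.2801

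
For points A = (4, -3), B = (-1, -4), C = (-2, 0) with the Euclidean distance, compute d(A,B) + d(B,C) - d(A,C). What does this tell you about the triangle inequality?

d(A,B) = √(5² + 1²) = √26 ≈ 5.099, d(B,C) = √(1² + 4²) = √17 ≈ 4.1231, d(A,C) = √(6² + 3²) = √45 ≈ 6.7082.
d(A,B) + d(B,C) - d(A,C) = 5.099 + 4.1231 - 6.7082 = 9.2221 - 6.7082 = 2.5139 (to 4 decimal places). This is ≥ 0, so the triangle inequality holds for these points.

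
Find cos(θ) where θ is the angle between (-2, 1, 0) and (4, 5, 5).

With u = (-2, 1, 0), v = (4, 5, 5):
u·v = (-2)·4 + 1·5 + 0·5 = (-8) + 5 + 0 = -3.
|u| = √((-2)² + 1² + 0²) = √5, |v| = √(4² + 5² + 5²) = √66, so |u||v| = √(5·66) = √330.
cos θ = (u·v)/(|u||v|) = -3/√330 ≈ -0.1651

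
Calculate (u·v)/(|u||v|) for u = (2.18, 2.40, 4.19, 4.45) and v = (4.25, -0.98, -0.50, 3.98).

With u = (2.18, 2.40, 4.19, 4.45), v = (4.25, -0.98, -0.50, 3.98):
u·v = 2.18·4.25 + 2.4·(-0.98) + 4.19·(-0.5) + 4.45·3.98 = 9.265 + (-2.352) + (-2.095) + 17.711 = 22.529.
|u| = √(2.18² + 2.4² + 4.19² + 4.45²) = √(4.7524 + 5.76 + 17.5561 + 19.8025) = √47.871, |v| = √(4.25² + (-0.98)² + (-0.5)² + 3.98²) = √(18.0625 + 0.9604 + 0.25 + 15.8404) = √35.1133.
cos θ = (u·v)/(|u||v|) = 22.529/(√47.871·√35.1133) ≈ 0.5495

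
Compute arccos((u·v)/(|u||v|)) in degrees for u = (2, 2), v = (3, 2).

With u = (2, 2), v = (3, 2):
u·v = 2·3 + 2·2 = 6 + 4 = 10.
|u| = √(2² + 2²) = √8, |v| = √(3² + 2²) = √13, so |u||v| = √(8·13) = √104.
cos θ = (u·v)/(|u||v|) = 10/√104 ≈ 0.980581
θ = arccos(0.980581) ≈ 11.31°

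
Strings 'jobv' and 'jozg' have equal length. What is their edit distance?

Let D[i][j] be the edit distance between the first i characters of 'jobv' and the first j characters of 'jozg', with D[i][0] = i, D[0][j] = j, and D[i][j] = D[i-1][j-1] if the characters match, else 1 + min(D[i-1][j], D[i][j-1], D[i-1][j-1]). Filling the table (rows: prefixes of 'jobv', columns: prefixes of 'jozg'):
     ε  j  o  z  g
  ε  0  1  2  3  4
  j  1  0  1  2  3
  o  2  1  0  1  2
  b  3  2  1  1  2
  v  4  3  2  2  2
The bottom-right entry gives D[4][4] = 2, so no sequence of fewer than 2 edits works. Backtracking through the table gives one optimal edit sequence (2 edits):
  jobv → jozv (sub b→z @3)
  jozv → jozg (sub v→g @4)
Edit distance = 2.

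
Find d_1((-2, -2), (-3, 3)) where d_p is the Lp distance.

Σ|x_i - y_i| = |-2 - (-3)| + |-2 - 3| = 1 + 5 = 6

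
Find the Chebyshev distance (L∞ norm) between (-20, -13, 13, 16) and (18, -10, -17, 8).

max(|x_i - y_i|) = max(|-20 - 18|, |-13 - (-10)|, |13 - (-17)|, |16 - 8|) = max(38, 3, 30, 8) = 38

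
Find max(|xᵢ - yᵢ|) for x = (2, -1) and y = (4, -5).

max(|x_i - y_i|) = max(|2 - 4|, |-1 - (-5)|) = max(2, 4) = 4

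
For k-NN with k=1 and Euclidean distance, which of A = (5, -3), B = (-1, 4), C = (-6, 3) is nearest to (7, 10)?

Distances: d(A) ≈ 13.1529, d(B) = 10, d(C) ≈ 14.7648. Nearest: B = (-1, 4) with distance 10.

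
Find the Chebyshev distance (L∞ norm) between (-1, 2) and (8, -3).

max(|x_i - y_i|) = max(|-1 - 8|, |2 - (-3)|) = max(9, 5) = 9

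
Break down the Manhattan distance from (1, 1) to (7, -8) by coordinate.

Σ|x_i - y_i| = |1 - 7| + |1 - (-8)| = 6 + 9 = 15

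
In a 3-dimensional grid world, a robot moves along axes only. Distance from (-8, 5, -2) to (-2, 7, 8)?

Σ|x_i - y_i| = |-8 - (-2)| + |5 - 7| + |-2 - 8| = 6 + 2 + 10 = 18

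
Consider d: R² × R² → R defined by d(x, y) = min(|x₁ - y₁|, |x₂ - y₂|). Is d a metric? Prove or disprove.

No. d fails identity of indiscernibles: take x = (-4, 0) and y = (-4, 9). Then d(x,y) = min(|-4 - (-4)|, |0 - 9|) = min(0, 9) = 0, yet x ≠ y.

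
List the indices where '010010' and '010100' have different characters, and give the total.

Differing positions: 4, 5. Hamming distance = 2.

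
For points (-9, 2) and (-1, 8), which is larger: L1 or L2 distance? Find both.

L1 = |-9 - (-1)| + |2 - 8| = 8 + 6 = 14
L2 = √(8² + 6²) = √100 = 10
L1 ≥ L2 always (equality iff movement is along one axis); L1 > L2 here.
Ratio L1/L2 = 14/10 = 1.4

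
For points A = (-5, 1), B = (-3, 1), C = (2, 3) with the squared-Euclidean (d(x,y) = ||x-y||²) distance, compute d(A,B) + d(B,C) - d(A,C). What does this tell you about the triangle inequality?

d(A,B) = 2² + 0² = 4, d(B,C) = 5² + 2² = 29, d(A,C) = 7² + 2² = 53.
d(A,B) + d(B,C) - d(A,C) = 4 + 29 - 53 = 33 - 53 = -20. This is < 0, so the triangle inequality FAILS for these points (squared-Euclidean is not a metric).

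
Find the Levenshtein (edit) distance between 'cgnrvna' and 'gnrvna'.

Let D[i][j] be the edit distance between the first i characters of 'cgnrvna' and the first j characters of 'gnrvna', with D[i][0] = i, D[0][j] = j, and D[i][j] = D[i-1][j-1] if the characters match, else 1 + min(D[i-1][j], D[i][j-1], D[i-1][j-1]). Filling the table (rows: prefixes of 'cgnrvna', columns: prefixes of 'gnrvna'):
     ε  g  n  r  v  n  a
  ε  0  1  2  3  4  5  6
  c  1  1  2  3  4  5  6
  g  2  1  2  3  4  5  6
  n  3  2  1  2  3  4  5
  r  4  3  2  1  2  3  4
  v  5  4  3  2  1  2  3
  n  6  5  4  3  2  1  2
  a  7  6  5  4  3  2  1
The bottom-right entry gives D[7][6] = 1, so no sequence of fewer than 1 edit works. Backtracking through the table gives one optimal edit sequence (1 edit):
  cgnrvna → gnrvna (del c @1)
Edit distance = 1.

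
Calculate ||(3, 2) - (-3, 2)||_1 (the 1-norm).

Σ|x_i - y_i| = |3 - (-3)| + |2 - 2| = 6 + 0 = 6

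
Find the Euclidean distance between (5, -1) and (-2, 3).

√(Σ(x_i - y_i)²) = √((5 - (-2))² + (-1 - 3)²)
= √(7² + (-4)²) = √(49 + 16) = √65 ≈ 8.0623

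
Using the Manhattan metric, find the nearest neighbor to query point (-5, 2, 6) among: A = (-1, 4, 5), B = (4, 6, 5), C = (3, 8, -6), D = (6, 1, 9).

Distances: d(A) = 7, d(B) = 14, d(C) = 26, d(D) = 15. Nearest: A = (-1, 4, 5) with distance 7.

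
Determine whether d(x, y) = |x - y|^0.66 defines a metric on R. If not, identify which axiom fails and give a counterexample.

Yes. With 0 < p = 0.66 ≤ 1, d(x,y) = |x-y|^0.66 is a metric on R. Non-negativity and symmetry are immediate; |x-y|^0.66 = 0 ⟺ |x-y| = 0 ⟺ x = y. For the triangle inequality, the function t ↦ t^0.66 is subadditive on [0,∞) when p ≤ 1, so |x-z|^0.66 ≤ (|x-y| + |y-z|)^0.66 ≤ |x-y|^0.66 + |y-z|^0.66.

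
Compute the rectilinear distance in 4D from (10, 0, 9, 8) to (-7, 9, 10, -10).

Σ|x_i - y_i| = |10 - (-7)| + |0 - 9| + |9 - 10| + |8 - (-10)| = 17 + 9 + 1 + 18 = 45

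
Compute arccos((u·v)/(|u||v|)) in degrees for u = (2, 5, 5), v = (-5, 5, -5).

With u = (2, 5, 5), v = (-5, 5, -5):
u·v = 2·(-5) + 5·5 + 5·(-5) = (-10) + 25 + (-25) = -10.
|u| = √(2² + 5² + 5²) = √54, |v| = √((-5)² + 5² + (-5)²) = √75, so |u||v| = √(54·75) = √4050.
cos θ = (u·v)/(|u||v|) = -10/√4050 ≈ -0.157135
θ = arccos(-0.157135) ≈ 99.04°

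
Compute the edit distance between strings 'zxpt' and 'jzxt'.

Let D[i][j] be the edit distance between the first i characters of 'zxpt' and the first j characters of 'jzxt', with D[i][0] = i, D[0][j] = j, and D[i][j] = D[i-1][j-1] if the characters match, else 1 + min(D[i-1][j], D[i][j-1], D[i-1][j-1]). Filling the table (rows: prefixes of 'zxpt', columns: prefixes of 'jzxt'):
     ε  j  z  x  t
  ε  0  1  2  3  4
  z  1  1  1  2  3
  x  2  2  2  1  2
  p  3  3  3  2  2
  t  4  4  4  3  2
The bottom-right entry gives D[4][4] = 2, so no sequence of fewer than 2 edits works. Backtracking through the table gives one optimal edit sequence (2 edits):
  zxpt → jzxpt (ins j @1)
  jzxpt → jzxt (del p @4)
Edit distance = 2.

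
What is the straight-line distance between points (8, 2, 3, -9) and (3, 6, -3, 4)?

√(Σ(x_i - y_i)²) = √((8 - 3)² + (2 - 6)² + (3 - (-3))² + (-9 - 4)²)
= √(5² + (-4)² + 6² + (-13)²) = √(25 + 16 + 36 + 169) = √246 ≈ 15.6844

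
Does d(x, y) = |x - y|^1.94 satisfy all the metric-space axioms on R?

No. d(x,y) = |x-y|^1.94 fails the triangle inequality since p = 1.94 > 1. Counterexample: x = 1, y = 6, z = 13. d(x,z) = |1 - 13|^1.94 = 12^1.94 ≈ 124.0542, but d(x,y) + d(y,z) = 5^1.94 + 7^1.94 ≈ 22.6987 + 43.6004 = 66.2991. Since 124.0542 > 66.2991, the triangle inequality is violated.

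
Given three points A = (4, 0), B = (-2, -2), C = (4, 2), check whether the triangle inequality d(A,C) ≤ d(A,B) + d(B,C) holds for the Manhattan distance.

d(A,B) = 6 + 2 = 8, d(B,C) = 6 + 4 = 10, d(A,C) = 0 + 2 = 2.
d(A,C) = 2 ≤ 8 + 10 = 18. Triangle inequality is satisfied.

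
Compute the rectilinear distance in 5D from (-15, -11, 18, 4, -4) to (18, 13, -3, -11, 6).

Σ|x_i - y_i| = |-15 - 18| + |-11 - 13| + |18 - (-3)| + |4 - (-11)| + |-4 - 6| = 33 + 24 + 21 + 15 + 10 = 103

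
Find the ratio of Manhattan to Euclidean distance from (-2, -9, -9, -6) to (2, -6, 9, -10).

L1 = |-2 - 2| + |-9 - (-6)| + |-9 - 9| + |-6 - (-10)| = 4 + 3 + 18 + 4 = 29
L2 = √(4² + 3² + 18² + 4²) = √365 ≈ 19.105
L1 ≥ L2 always (equality iff movement is along one axis); L1 > L2 here.
Ratio L1/L2 = 29/√365 ≈ 1.5179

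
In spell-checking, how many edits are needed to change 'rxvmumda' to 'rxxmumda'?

Let D[i][j] be the edit distance between the first i characters of 'rxvmumda' and the first j characters of 'rxxmumda', with D[i][0] = i, D[0][j] = j, and D[i][j] = D[i-1][j-1] if the characters match, else 1 + min(D[i-1][j], D[i][j-1], D[i-1][j-1]). Filling the table (rows: prefixes of 'rxvmumda', columns: prefixes of 'rxxmumda'):
     ε  r  x  x  m  u  m  d  a
  ε  0  1  2  3  4  5  6  7  8
  r  1  0  1  2  3  4  5  6  7
  x  2  1  0  1  2  3  4  5  6
  v  3  2  1  1  2  3  4  5  6
  m  4  3  2  2  1  2  3  4  5
  u  5  4  3  3  2  1  2  3  4
  m  6  5  4  4  3  2  1  2  3
  d  7  6  5  5  4  3  2  1  2
  a  8  7  6  6  5  4  3  2  1
The bottom-right entry gives D[8][8] = 1, so no sequence of fewer than 1 edit works. Backtracking through the table gives one optimal edit sequence (1 edit):
  rxvmumda → rxxmumda (sub v→x @3)
Edit distance = 1.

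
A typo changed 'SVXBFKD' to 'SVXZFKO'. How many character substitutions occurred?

Differing positions: 4, 7. Hamming distance = 2.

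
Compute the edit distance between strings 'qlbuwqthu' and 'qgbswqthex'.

Let D[i][j] be the edit distance between the first i characters of 'qlbuwqthu' and the first j characters of 'qgbswqthex', with D[i][0] = i, D[0][j] = j, and D[i][j] = D[i-1][j-1] if the characters match, else 1 + min(D[i-1][j], D[i][j-1], D[i-1][j-1]). Filling the table (rows: prefixes of 'qlbuwqthu', columns: prefixes of 'qgbswqthex'):
     ε  q  g  b  s  w  q  t  h  e  x
  ε  0  1  2  3  4  5  6  7  8  9 10
  q  1  0  1  2  3  4  5  6  7  8  9
  l  2  1  1  2  3  4  5  6  7  8  9
  b  3  2  2  1  2  3  4  5  6  7  8
  u  4  3  3  2  2  3  4  5  6  7  8
  w  5  4  4  3  3  2  3  4  5  6  7
  q  6  5  5  4  4  3  2  3  4  5  6
  t  7  6  6  5  5  4  3  2  3  4  5
  h  8  7  7  6  6  5  4  3  2  3  4
  u  9  8  8  7  7  6  5  4  3  3  4
The bottom-right entry gives D[9][10] = 4, so no sequence of fewer than 4 edits works. Backtracking through the table gives one optimal edit sequence (4 edits):
  qlbuwqthu → qgbuwqthu (sub l→g @2)
  qgbuwqthu → qgbswqthu (sub u→s @4)
  qgbswqthu → qgbswqtheu (ins e @9)
  qgbswqtheu → qgbswqthex (sub u→x @10)
Edit distance = 4.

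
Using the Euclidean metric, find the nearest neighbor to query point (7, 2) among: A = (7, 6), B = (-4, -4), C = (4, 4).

Distances: d(A) = 4, d(B) ≈ 12.53, d(C) ≈ 3.6056. Nearest: C = (4, 4) with distance 3.6056.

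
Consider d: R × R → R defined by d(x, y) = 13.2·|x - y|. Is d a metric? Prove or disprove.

Yes. Since |x - y| is a metric on R and 13.2 > 0, the positive scalar multiple 13.2·|x - y| is also a metric: scaling by a positive constant preserves non-negativity, identity (d=0 ⟺ |x-y|=0 ⟺ x=y), symmetry, and the triangle inequality.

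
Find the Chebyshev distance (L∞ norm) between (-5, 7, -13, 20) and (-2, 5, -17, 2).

max(|x_i - y_i|) = max(|-5 - (-2)|, |7 - 5|, |-13 - (-17)|, |20 - 2|) = max(3, 2, 4, 18) = 18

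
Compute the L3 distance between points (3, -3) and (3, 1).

(Σ|x_i - y_i|^3)^(1/3) = (|3 - 3|^3 + |-3 - 1|^3)^(1/3)
= (0^3 + 4^3)^(1/3) = (0 + 64)^(1/3) = (64)^(1/3) = 4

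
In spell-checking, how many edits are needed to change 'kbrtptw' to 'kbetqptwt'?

Let D[i][j] be the edit distance between the first i characters of 'kbrtptw' and the first j characters of 'kbetqptwt', with D[i][0] = i, D[0][j] = j, and D[i][j] = D[i-1][j-1] if the characters match, else 1 + min(D[i-1][j], D[i][j-1], D[i-1][j-1]). Filling the table (rows: prefixes of 'kbrtptw', columns: prefixes of 'kbetqptwt'):
     ε  k  b  e  t  q  p  t  w  t
  ε  0  1  2  3  4  5  6  7  8  9
  k  1  0  1  2  3  4  5  6  7  8
  b  2  1  0  1  2  3  4  5  6  7
  r  3  2  1  1  2  3  4  5  6  7
  t  4  3  2  2  1  2  3  4  5  6
  p  5  4  3  3  2  2  2  3  4  5
  t  6  5  4  4  3  3  3  2  3  4
  w  7  6  5  5  4  4  4  3  2  3
The bottom-right entry gives D[7][9] = 3, so no sequence of fewer than 3 edits works. Backtracking through the table gives one optimal edit sequence (3 edits):
  kbrtptw → kbetptw (sub r→e @3)
  kbetptw → kbetqptw (ins q @5)
  kbetqptw → kbetqptwt (ins t @9)
Edit distance = 3.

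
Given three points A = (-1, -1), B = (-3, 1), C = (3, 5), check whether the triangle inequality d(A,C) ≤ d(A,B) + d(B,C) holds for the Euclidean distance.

d(A,B) = √(2² + 2²) = √8 ≈ 2.8284, d(B,C) = √(6² + 4²) = √52 ≈ 7.2111, d(A,C) = √(4² + 6²) = √52 ≈ 7.2111.
d(A,C) ≈ 7.2111 ≤ 2.8284 + 7.2111 = 10.0395. Triangle inequality is satisfied.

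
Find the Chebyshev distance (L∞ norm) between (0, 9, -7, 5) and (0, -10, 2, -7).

max(|x_i - y_i|) = max(|0 - 0|, |9 - (-10)|, |-7 - 2|, |5 - (-7)|) = max(0, 19, 9, 12) = 19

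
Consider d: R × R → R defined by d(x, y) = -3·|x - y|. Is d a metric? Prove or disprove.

No. With c = -3 < 0, d fails non-negativity: d(4, 7) = -3·|4 - 7| = -3·3 = -9 < 0.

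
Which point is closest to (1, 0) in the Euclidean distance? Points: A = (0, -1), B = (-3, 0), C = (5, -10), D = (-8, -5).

Distances: d(A) ≈ 1.4142, d(B) = 4, d(C) ≈ 10.7703, d(D) ≈ 10.2956. Nearest: A = (0, -1) with distance 1.4142.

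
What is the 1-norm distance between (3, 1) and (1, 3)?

Σ|x_i - y_i| = |3 - 1| + |1 - 3| = 2 + 2 = 4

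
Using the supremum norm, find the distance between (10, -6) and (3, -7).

max(|x_i - y_i|) = max(|10 - 3|, |-6 - (-7)|) = max(7, 1) = 7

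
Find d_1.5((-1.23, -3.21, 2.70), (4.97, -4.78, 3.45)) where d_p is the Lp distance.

(Σ|x_i - y_i|^1.5)^(1/1.5) = (|-1.23 - 4.97|^1.5 + |-3.21 - (-4.78)|^1.5 + |2.7 - 3.45|^1.5)^(1/1.5)
= (6.2^1.5 + 1.57^1.5 + 0.75^1.5)^(1/1.5) ≈ (15.4379 + 1.9672 + 0.6495)^(1/1.5) = (18.0546)^(1/1.5) ≈ 6.8822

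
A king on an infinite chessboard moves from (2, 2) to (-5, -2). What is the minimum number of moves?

max(|x_i - y_i|) = max(|2 - (-5)|, |2 - (-2)|) = max(7, 4) = 7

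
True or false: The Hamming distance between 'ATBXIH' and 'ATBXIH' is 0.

Differing positions: none. Hamming distance = 0, so the claim is true.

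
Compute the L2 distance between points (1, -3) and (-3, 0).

(Σ|x_i - y_i|^2)^(1/2) = (|1 - (-3)|^2 + |-3 - 0|^2)^(1/2)
= (4^2 + 3^2)^(1/2) = (16 + 9)^(1/2) = (25)^(1/2) = 5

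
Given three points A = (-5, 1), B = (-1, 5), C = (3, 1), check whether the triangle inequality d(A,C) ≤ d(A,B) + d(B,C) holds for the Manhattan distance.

d(A,B) = 4 + 4 = 8, d(B,C) = 4 + 4 = 8, d(A,C) = 8 + 0 = 8.
d(A,C) = 8 ≤ 8 + 8 = 16. Triangle inequality is satisfied.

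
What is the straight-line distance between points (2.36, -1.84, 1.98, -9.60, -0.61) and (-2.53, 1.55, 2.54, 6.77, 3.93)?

√(Σ(x_i - y_i)²) = √((2.36 - (-2.53))² + (-1.84 - 1.55)² + (1.98 - 2.54)² + (-9.6 - 6.77)² + (-0.61 - 3.93)²)
= √(4.89² + (-3.39)² + (-0.56)² + (-16.37)² + (-4.54)²) = √(23.9121 + 11.4921 + 0.3136 + 267.9769 + 20.6116) = √324.3063 ≈ 18.0085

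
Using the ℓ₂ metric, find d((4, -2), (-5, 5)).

√(Σ(x_i - y_i)²) = √((4 - (-5))² + (-2 - 5)²)
= √(9² + (-7)²) = √(81 + 49) = √130 ≈ 11.4018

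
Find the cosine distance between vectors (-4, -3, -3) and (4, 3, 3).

With u = (-4, -3, -3), v = (4, 3, 3):
u·v = (-4)·4 + (-3)·3 + (-3)·3 = (-16) + (-9) + (-9) = -34.
|u| = √((-4)² + (-3)² + (-3)²) = √34, |v| = √(4² + 3² + 3²) = √34, so |u||v| = √(34·34) = √1156 = 34.
cos θ = (u·v)/(|u||v|) = -34/34 = -1
Cosine distance = 1 - cos θ = 1 - (-1) = 2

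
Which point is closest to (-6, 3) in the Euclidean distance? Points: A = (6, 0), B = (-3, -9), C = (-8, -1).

Distances: d(A) ≈ 12.3693, d(B) ≈ 12.3693, d(C) ≈ 4.4721. Nearest: C = (-8, -1) with distance 4.4721.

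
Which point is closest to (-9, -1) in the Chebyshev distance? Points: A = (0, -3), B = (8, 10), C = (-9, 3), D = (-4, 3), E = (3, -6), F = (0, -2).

Distances: d(A) = 9, d(B) = 17, d(C) = 4, d(D) = 5, d(E) = 12, d(F) = 9. Nearest: C = (-9, 3) with distance 4.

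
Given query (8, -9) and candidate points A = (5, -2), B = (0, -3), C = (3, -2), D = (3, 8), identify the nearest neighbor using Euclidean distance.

Distances: d(A) ≈ 7.6158, d(B) = 10, d(C) ≈ 8.6023, d(D) ≈ 17.72. Nearest: A = (5, -2) with distance 7.6158.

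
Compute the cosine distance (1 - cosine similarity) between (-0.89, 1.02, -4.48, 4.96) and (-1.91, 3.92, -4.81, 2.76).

With u = (-0.89, 1.02, -4.48, 4.96), v = (-1.91, 3.92, -4.81, 2.76):
u·v = (-0.89)·(-1.91) + 1.02·3.92 + (-4.48)·(-4.81) + 4.96·2.76 = 1.6999 + 3.9984 + 21.5488 + 13.6896 = 40.9367.
|u| = √((-0.89)² + 1.02² + (-4.48)² + 4.96²) = √(0.7921 + 1.0404 + 20.0704 + 24.6016) = √46.5045, |v| = √((-1.91)² + 3.92² + (-4.81)² + 2.76²) = √(3.6481 + 15.3664 + 23.1361 + 7.6176) = √49.7682.
cos θ = (u·v)/(|u||v|) = 40.9367/(√46.5045·√49.7682) ≈ 0.8509
Cosine distance = 1 - cos θ ≈ 1 - 0.8509 = 0.1491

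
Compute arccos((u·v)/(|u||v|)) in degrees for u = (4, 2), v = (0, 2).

With u = (4, 2), v = (0, 2):
u·v = 4·0 + 2·2 = 0 + 4 = 4.
|u| = √(4² + 2²) = √20, |v| = √(0² + 2²) = √4, so |u||v| = √(20·4) = √80.
cos θ = (u·v)/(|u||v|) = 4/√80 ≈ 0.447214
θ = arccos(0.447214) ≈ 63.43°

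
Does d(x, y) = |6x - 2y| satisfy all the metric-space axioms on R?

No. d fails symmetry: d(9, 8) = |6·9 - 2·8| = |38| = 38, but d(8, 9) = |6·8 - 2·9| = |30| = 30. Since 38 ≠ 30, d(x,y) ≠ d(y,x) in general.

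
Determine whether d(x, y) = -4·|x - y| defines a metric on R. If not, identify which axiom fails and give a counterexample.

No. With c = -4 < 0, d fails non-negativity: d(8, 11) = -4·|8 - 11| = -4·3 = -12 < 0.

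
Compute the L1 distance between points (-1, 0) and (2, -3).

Σ|x_i - y_i| = |-1 - 2| + |0 - (-3)| = 3 + 3 = 6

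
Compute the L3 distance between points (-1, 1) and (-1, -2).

(Σ|x_i - y_i|^3)^(1/3) = (|-1 - (-1)|^3 + |1 - (-2)|^3)^(1/3)
= (0^3 + 3^3)^(1/3) = (0 + 27)^(1/3) = (27)^(1/3) = 3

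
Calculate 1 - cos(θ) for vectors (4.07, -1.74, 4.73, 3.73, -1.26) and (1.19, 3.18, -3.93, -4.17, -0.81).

With u = (4.07, -1.74, 4.73, 3.73, -1.26), v = (1.19, 3.18, -3.93, -4.17, -0.81):
u·v = 4.07·1.19 + (-1.74)·3.18 + 4.73·(-3.93) + 3.73·(-4.17) + (-1.26)·(-0.81) = 4.8433 + (-5.5332) + (-18.5889) + (-15.5541) + 1.0206 = -33.8123.
|u| = √(4.07² + (-1.74)² + 4.73² + 3.73² + (-1.26)²) = √(16.5649 + 3.0276 + 22.3729 + 13.9129 + 1.5876) = √57.4659, |v| = √(1.19² + 3.18² + (-3.93)² + (-4.17)² + (-0.81)²) = √(1.4161 + 10.1124 + 15.4449 + 17.3889 + 0.6561) = √45.0184.
cos θ = (u·v)/(|u||v|) = -33.8123/(√57.4659·√45.0184) ≈ -0.6648
Cosine distance = 1 - cos θ ≈ 1 - (-0.6648) = 1.6648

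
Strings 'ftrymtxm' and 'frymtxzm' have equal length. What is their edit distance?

Let D[i][j] be the edit distance between the first i characters of 'ftrymtxm' and the first j characters of 'frymtxzm', with D[i][0] = i, D[0][j] = j, and D[i][j] = D[i-1][j-1] if the characters match, else 1 + min(D[i-1][j], D[i][j-1], D[i-1][j-1]). Filling the table (rows: prefixes of 'ftrymtxm', columns: prefixes of 'frymtxzm'):
     ε  f  r  y  m  t  x  z  m
  ε  0  1  2  3  4  5  6  7  8
  f  1  0  1  2  3  4  5  6  7
  t  2  1  1  2  3  3  4  5  6
  r  3  2  1  2  3  4  4  5  6
  y  4  3  2  1  2  3  4  5  6
  m  5  4  3  2  1  2  3  4  5
  t  6  5  4  3  2  1  2  3  4
  x  7  6  5  4  3  2  1  2  3
  m  8  7  6  5  4  3  2  2  2
The bottom-right entry gives D[8][8] = 2, so no sequence of fewer than 2 edits works. Backtracking through the table gives one optimal edit sequence (2 edits):
  ftrymtxm → frymtxm (del t @2)
  frymtxm → frymtxzm (ins z @7)
Edit distance = 2.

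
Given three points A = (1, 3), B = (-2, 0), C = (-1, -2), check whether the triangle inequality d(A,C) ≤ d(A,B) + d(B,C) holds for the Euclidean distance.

d(A,B) = √(3² + 3²) = √18 ≈ 4.2426, d(B,C) = √(1² + 2²) = √5 ≈ 2.2361, d(A,C) = √(2² + 5²) = √29 ≈ 5.3852.
d(A,C) ≈ 5.3852 ≤ 4.2426 + 2.2361 = 6.4787. Triangle inequality is satisfied.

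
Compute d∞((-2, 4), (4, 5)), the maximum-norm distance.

max(|x_i - y_i|) = max(|-2 - 4|, |4 - 5|) = max(6, 1) = 6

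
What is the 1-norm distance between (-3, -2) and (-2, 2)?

Σ|x_i - y_i| = |-3 - (-2)| + |-2 - 2| = 1 + 4 = 5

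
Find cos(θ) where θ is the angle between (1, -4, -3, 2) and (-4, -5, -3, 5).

With u = (1, -4, -3, 2), v = (-4, -5, -3, 5):
u·v = 1·(-4) + (-4)·(-5) + (-3)·(-3) + 2·5 = (-4) + 20 + 9 + 10 = 35.
|u| = √(1² + (-4)² + (-3)² + 2²) = √30, |v| = √((-4)² + (-5)² + (-3)² + 5²) = √75, so |u||v| = √(30·75) = √2250.
cos θ = (u·v)/(|u||v|) = 35/√2250 ≈ 0.7379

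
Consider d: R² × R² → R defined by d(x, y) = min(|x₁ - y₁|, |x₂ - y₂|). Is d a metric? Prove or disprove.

No. d fails identity of indiscernibles: take x = (3, 0) and y = (3, 8). Then d(x,y) = min(|3 - 3|, |0 - 8|) = min(0, 8) = 0, yet x ≠ y.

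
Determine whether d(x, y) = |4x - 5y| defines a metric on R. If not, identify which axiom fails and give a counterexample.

No. d fails symmetry: d(4, 9) = |4·4 - 5·9| = |-29| = 29, but d(9, 4) = |4·9 - 5·4| = |16| = 16. Since 29 ≠ 16, d(x,y) ≠ d(y,x) in general.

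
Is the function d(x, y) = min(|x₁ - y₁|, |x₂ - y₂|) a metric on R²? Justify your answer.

No. d fails identity of indiscernibles: take x = (-3, 0) and y = (-3, 8). Then d(x,y) = min(|-3 - (-3)|, |0 - 8|) = min(0, 8) = 0, yet x ≠ y.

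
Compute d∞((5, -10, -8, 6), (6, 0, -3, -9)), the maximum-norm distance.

max(|x_i - y_i|) = max(|5 - 6|, |-10 - 0|, |-8 - (-3)|, |6 - (-9)|) = max(1, 10, 5, 15) = 15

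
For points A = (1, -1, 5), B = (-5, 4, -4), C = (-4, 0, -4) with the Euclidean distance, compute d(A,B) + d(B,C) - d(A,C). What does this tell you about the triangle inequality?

d(A,B) = √(6² + 5² + 9²) = √142 ≈ 11.9164, d(B,C) = √(1² + 4² + 0²) = √17 ≈ 4.1231, d(A,C) = √(5² + 1² + 9²) = √107 ≈ 10.3441.
d(A,B) + d(B,C) - d(A,C) = 11.9164 + 4.1231 - 10.3441 = 16.0395 - 10.3441 = 5.6954 (to 4 decimal places). This is ≥ 0, so the triangle inequality holds for these points.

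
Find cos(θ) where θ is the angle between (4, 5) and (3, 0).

With u = (4, 5), v = (3, 0):
u·v = 4·3 + 5·0 = 12 + 0 = 12.
|u| = √(4² + 5²) = √41, |v| = √(3² + 0²) = √9, so |u||v| = √(41·9) = √369.
cos θ = (u·v)/(|u||v|) = 12/√369 ≈ 0.6247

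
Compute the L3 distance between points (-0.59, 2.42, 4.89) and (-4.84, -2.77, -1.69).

(Σ|x_i - y_i|^3)^(1/3) = (|-0.59 - (-4.84)|^3 + |2.42 - (-2.77)|^3 + |4.89 - (-1.69)|^3)^(1/3)
= (4.25^3 + 5.19^3 + 6.58^3)^(1/3) ≈ (76.7656 + 139.7984 + 284.8903)^(1/3) = (501.4543)^(1/3) ≈ 7.9447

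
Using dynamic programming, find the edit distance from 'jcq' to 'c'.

Let D[i][j] be the edit distance between the first i characters of 'jcq' and the first j characters of 'c', with D[i][0] = i, D[0][j] = j, and D[i][j] = D[i-1][j-1] if the characters match, else 1 + min(D[i-1][j], D[i][j-1], D[i-1][j-1]). Filling the table (rows: prefixes of 'jcq', columns: prefixes of 'c'):
     ε  c
  ε  0  1
  j  1  1
  c  2  1
  q  3  2
The bottom-right entry gives D[3][1] = 2, so no sequence of fewer than 2 edits works. Backtracking through the table gives one optimal edit sequence (2 edits):
  jcq → cq (del j @1)
  cq → c (del q @2)
Edit distance = 2.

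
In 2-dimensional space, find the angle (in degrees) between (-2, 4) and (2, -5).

With u = (-2, 4), v = (2, -5):
u·v = (-2)·2 + 4·(-5) = (-4) + (-20) = -24.
|u| = √((-2)² + 4²) = √20, |v| = √(2² + (-5)²) = √29, so |u||v| = √(20·29) = √580.
cos θ = (u·v)/(|u||v|) = -24/√580 ≈ -0.996546
θ = arccos(-0.996546) ≈ 175.24°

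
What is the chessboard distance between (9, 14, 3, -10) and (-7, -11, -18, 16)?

max(|x_i - y_i|) = max(|9 - (-7)|, |14 - (-11)|, |3 - (-18)|, |-10 - 16|) = max(16, 25, 21, 26) = 26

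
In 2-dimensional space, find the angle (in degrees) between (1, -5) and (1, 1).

With u = (1, -5), v = (1, 1):
u·v = 1·1 + (-5)·1 = 1 + (-5) = -4.
|u| = √(1² + (-5)²) = √26, |v| = √(1² + 1²) = √2, so |u||v| = √(26·2) = √52.
cos θ = (u·v)/(|u||v|) = -4/√52 ≈ -0.5547
θ = arccos(-0.5547) ≈ 123.69°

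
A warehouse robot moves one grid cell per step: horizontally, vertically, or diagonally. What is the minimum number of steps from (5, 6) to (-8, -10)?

max(|x_i - y_i|) = max(|5 - (-8)|, |6 - (-10)|) = max(13, 16) = 16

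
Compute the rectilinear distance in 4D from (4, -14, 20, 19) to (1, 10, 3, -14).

Σ|x_i - y_i| = |4 - 1| + |-14 - 10| + |20 - 3| + |19 - (-14)| = 3 + 24 + 17 + 33 = 77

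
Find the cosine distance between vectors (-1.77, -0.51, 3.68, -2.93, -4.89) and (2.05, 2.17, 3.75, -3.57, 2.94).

With u = (-1.77, -0.51, 3.68, -2.93, -4.89), v = (2.05, 2.17, 3.75, -3.57, 2.94):
u·v = (-1.77)·2.05 + (-0.51)·2.17 + 3.68·3.75 + (-2.93)·(-3.57) + (-4.89)·2.94 = (-3.6285) + (-1.1067) + 13.8 + 10.4601 + (-14.3766) = 5.1483.
|u| = √((-1.77)² + (-0.51)² + 3.68² + (-2.93)² + (-4.89)²) = √(3.1329 + 0.2601 + 13.5424 + 8.5849 + 23.9121) = √49.4324, |v| = √(2.05² + 2.17² + 3.75² + (-3.57)² + 2.94²) = √(4.2025 + 4.7089 + 14.0625 + 12.7449 + 8.6436) = √44.3624.
cos θ = (u·v)/(|u||v|) = 5.1483/(√49.4324·√44.3624) ≈ 0.1099
Cosine distance = 1 - cos θ ≈ 1 - 0.1099 = 0.8901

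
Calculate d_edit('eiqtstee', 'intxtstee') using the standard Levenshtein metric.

Let D[i][j] be the edit distance between the first i characters of 'eiqtstee' and the first j characters of 'intxtstee', with D[i][0] = i, D[0][j] = j, and D[i][j] = D[i-1][j-1] if the characters match, else 1 + min(D[i-1][j], D[i][j-1], D[i-1][j-1]). Filling the table (rows: prefixes of 'eiqtstee', columns: prefixes of 'intxtstee'):
     ε  i  n  t  x  t  s  t  e  e
  ε  0  1  2  3  4  5  6  7  8  9
  e  1  1  2  3  4  5  6  7  7  8
  i  2  1  2  3  4  5  6  7  8  8
  q  3  2  2  3  4  5  6  7  8  9
  t  4  3  3  2  3  4  5  6  7  8
  s  5  4  4  3  3  4  4  5  6  7
  t  6  5  5  4  4  3  4  4  5  6
  e  7  6  6  5  5  4  4  5  4  5
  e  8  7  7  6  6  5  5  5  5  4
The bottom-right entry gives D[8][9] = 4, so no sequence of fewer than 4 edits works. Backtracking through the table gives one optimal edit sequence (4 edits):
  eiqtstee → ieiqtstee (ins i @1)
  ieiqtstee → iniqtstee (sub e→n @2)
  iniqtstee → intqtstee (sub i→t @3)
  intqtstee → intxtstee (sub q→x @4)
Edit distance = 4.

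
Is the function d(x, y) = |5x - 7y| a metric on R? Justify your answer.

No. d fails symmetry: d(1, 3) = |5·1 - 7·3| = |-16| = 16, but d(3, 1) = |5·3 - 7·1| = |8| = 8. Since 16 ≠ 8, d(x,y) ≠ d(y,x) in general.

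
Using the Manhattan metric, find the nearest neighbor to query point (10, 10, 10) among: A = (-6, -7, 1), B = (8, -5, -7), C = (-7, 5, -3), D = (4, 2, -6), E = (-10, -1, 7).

Distances: d(A) = 42, d(B) = 34, d(C) = 35, d(D) = 30, d(E) = 34. Nearest: D = (4, 2, -6) with distance 30.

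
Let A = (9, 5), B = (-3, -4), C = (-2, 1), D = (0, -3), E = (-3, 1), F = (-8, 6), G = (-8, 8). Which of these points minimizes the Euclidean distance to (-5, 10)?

Distances: d(A) ≈ 14.8661, d(B) ≈ 14.1421, d(C) ≈ 9.4868, d(D) ≈ 13.9284, d(E) ≈ 9.2195, d(F) = 5, d(G) ≈ 3.6056. Nearest: G = (-8, 8) with distance 3.6056.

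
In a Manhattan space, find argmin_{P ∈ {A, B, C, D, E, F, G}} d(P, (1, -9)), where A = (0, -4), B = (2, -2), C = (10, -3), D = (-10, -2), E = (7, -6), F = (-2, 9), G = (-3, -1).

Distances: d(A) = 6, d(B) = 8, d(C) = 15, d(D) = 18, d(E) = 9, d(F) = 21, d(G) = 12. Nearest: A = (0, -4) with distance 6.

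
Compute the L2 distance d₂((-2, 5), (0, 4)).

√(Σ(x_i - y_i)²) = √((-2 - 0)² + (5 - 4)²)
= √((-2)² + 1²) = √(4 + 1) = √5 ≈ 2.2361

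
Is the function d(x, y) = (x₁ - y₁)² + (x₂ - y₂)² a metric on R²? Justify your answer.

No. The squared Euclidean distance fails the triangle inequality. Counterexample: x = (0, 0), y = (4, 1), z = (8, 2). d(x,z) = 8² + 2² = 68, but d(x,y) + d(y,z) = (4² + 1²) + (4² + 1²) = 17 + 17 = 34. Since 68 > 34, the triangle inequality is violated. (Note: √d, the ordinary Euclidean distance, IS a metric.)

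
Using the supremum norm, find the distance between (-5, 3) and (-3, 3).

max(|x_i - y_i|) = max(|-5 - (-3)|, |3 - 3|) = max(2, 0) = 2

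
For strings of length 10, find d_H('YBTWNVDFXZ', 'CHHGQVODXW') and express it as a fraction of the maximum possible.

Differing positions: 1, 2, 3, 4, 5, 7, 8, 10. Hamming distance = 8. The maximum possible Hamming distance for length-10 strings is 10, so d_H/10 = 8/10 = 0.8.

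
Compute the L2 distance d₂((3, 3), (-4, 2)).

√(Σ(x_i - y_i)²) = √((3 - (-4))² + (3 - 2)²)
= √(7² + 1²) = √(49 + 1) = √50 ≈ 7.0711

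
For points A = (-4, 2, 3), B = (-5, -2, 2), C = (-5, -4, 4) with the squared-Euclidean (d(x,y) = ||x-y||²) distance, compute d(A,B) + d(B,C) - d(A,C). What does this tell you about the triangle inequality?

d(A,B) = 1² + 4² + 1² = 18, d(B,C) = 0² + 2² + 2² = 8, d(A,C) = 1² + 6² + 1² = 38.
d(A,B) + d(B,C) - d(A,C) = 18 + 8 - 38 = 26 - 38 = -12. This is < 0, so the triangle inequality FAILS for these points (squared-Euclidean is not a metric).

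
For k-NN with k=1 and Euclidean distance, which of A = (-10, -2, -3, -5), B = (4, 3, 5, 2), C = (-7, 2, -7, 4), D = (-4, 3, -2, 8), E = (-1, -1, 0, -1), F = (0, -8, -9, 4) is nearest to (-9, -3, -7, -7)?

Distances: d(A) ≈ 4.6904, d(B) ≈ 20.7364, d(C) ≈ 12.2474, d(D) ≈ 17.6352, d(E) ≈ 12.3693, d(F) ≈ 15.1987. Nearest: A = (-10, -2, -3, -5) with distance 4.6904.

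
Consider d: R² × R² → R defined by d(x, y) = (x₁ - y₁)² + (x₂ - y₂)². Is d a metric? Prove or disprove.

No. The squared Euclidean distance fails the triangle inequality. Counterexample: x = (0, 0), y = (2, 3), z = (4, 6). d(x,z) = 4² + 6² = 52, but d(x,y) + d(y,z) = (2² + 3²) + (2² + 3²) = 13 + 13 = 26. Since 52 > 26, the triangle inequality is violated. (Note: √d, the ordinary Euclidean distance, IS a metric.)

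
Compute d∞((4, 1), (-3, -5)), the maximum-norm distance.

max(|x_i - y_i|) = max(|4 - (-3)|, |1 - (-5)|) = max(7, 6) = 7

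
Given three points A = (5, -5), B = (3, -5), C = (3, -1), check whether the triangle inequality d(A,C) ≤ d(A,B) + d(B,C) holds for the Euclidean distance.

d(A,B) = √(2² + 0²) = √4 = 2, d(B,C) = √(0² + 4²) = √16 = 4, d(A,C) = √(2² + 4²) = √20 ≈ 4.4721.
d(A,C) ≈ 4.4721 ≤ 2 + 4 = 6. Triangle inequality is satisfied.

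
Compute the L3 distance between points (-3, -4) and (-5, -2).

(Σ|x_i - y_i|^3)^(1/3) = (|-3 - (-5)|^3 + |-4 - (-2)|^3)^(1/3)
= (2^3 + 2^3)^(1/3) = (8 + 8)^(1/3) = (16)^(1/3) ≈ 2.5198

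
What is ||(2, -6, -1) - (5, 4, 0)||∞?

max(|x_i - y_i|) = max(|2 - 5|, |-6 - 4|, |-1 - 0|) = max(3, 10, 1) = 10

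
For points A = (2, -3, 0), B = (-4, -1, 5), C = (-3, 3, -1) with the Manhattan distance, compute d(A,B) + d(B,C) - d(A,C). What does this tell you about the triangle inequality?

d(A,B) = 6 + 2 + 5 = 13, d(B,C) = 1 + 4 + 6 = 11, d(A,C) = 5 + 6 + 1 = 12.
d(A,B) + d(B,C) - d(A,C) = 13 + 11 - 12 = 24 - 12 = 12. This is ≥ 0, so the triangle inequality holds for these points.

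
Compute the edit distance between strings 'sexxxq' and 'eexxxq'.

Let D[i][j] be the edit distance between the first i characters of 'sexxxq' and the first j characters of 'eexxxq', with D[i][0] = i, D[0][j] = j, and D[i][j] = D[i-1][j-1] if the characters match, else 1 + min(D[i-1][j], D[i][j-1], D[i-1][j-1]). Filling the table (rows: prefixes of 'sexxxq', columns: prefixes of 'eexxxq'):
     ε  e  e  x  x  x  q
  ε  0  1  2  3  4  5  6
  s  1  1  2  3  4  5  6
  e  2  1  1  2  3  4  5
  x  3  2  2  1  2  3  4
  x  4  3  3  2  1  2  3
  x  5  4  4  3  2  1  2
  q  6  5  5  4  3  2  1
The bottom-right entry gives D[6][6] = 1, so no sequence of fewer than 1 edit works. Backtracking through the table gives one optimal edit sequence (1 edit):
  sexxxq → eexxxq (sub s→e @1)
Edit distance = 1.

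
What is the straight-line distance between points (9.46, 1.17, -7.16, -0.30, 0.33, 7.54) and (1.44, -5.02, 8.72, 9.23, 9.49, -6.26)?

√(Σ(x_i - y_i)²) = √((9.46 - 1.44)² + (1.17 - (-5.02))² + (-7.16 - 8.72)² + (-0.3 - 9.23)² + (0.33 - 9.49)² + (7.54 - (-6.26))²)
= √(8.02² + 6.19² + (-15.88)² + (-9.53)² + (-9.16)² + 13.8²) = √(64.3204 + 38.3161 + 252.1744 + 90.8209 + 83.9056 + 190.44) = √719.9774 ≈ 26.8324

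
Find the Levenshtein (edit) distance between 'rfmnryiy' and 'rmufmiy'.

Let D[i][j] be the edit distance between the first i characters of 'rfmnryiy' and the first j characters of 'rmufmiy', with D[i][0] = i, D[0][j] = j, and D[i][j] = D[i-1][j-1] if the characters match, else 1 + min(D[i-1][j], D[i][j-1], D[i-1][j-1]). Filling the table (rows: prefixes of 'rfmnryiy', columns: prefixes of 'rmufmiy'):
     ε  r  m  u  f  m  i  y
  ε  0  1  2  3  4  5  6  7
  r  1  0  1  2  3  4  5  6
  f  2  1  1  2  2  3  4  5
  m  3  2  1  2  3  2  3  4
  n  4  3  2  2  3  3  3  4
  r  5  4  3  3  3  4  4  4
  y  6  5  4  4  4  4  5  4
  i  7  6  5  5  5  5  4  5
  y  8  7  6  6  6  6  5  4
The bottom-right entry gives D[8][7] = 4, so no sequence of fewer than 4 edits works. Backtracking through the table gives one optimal edit sequence (4 edits):
  rfmnryiy → rmnryiy (del f @2)
  rmnryiy → rmuryiy (sub n→u @3)
  rmuryiy → rmufyiy (sub r→f @4)
  rmufyiy → rmufmiy (sub y→m @5)
Edit distance = 4.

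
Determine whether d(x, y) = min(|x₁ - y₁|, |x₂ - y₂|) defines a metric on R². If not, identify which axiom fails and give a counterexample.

No. d fails identity of indiscernibles: take x = (4, 0) and y = (4, 6). Then d(x,y) = min(|4 - 4|, |0 - 6|) = min(0, 6) = 0, yet x ≠ y.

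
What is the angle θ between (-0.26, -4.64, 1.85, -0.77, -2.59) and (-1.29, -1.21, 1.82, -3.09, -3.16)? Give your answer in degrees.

With u = (-0.26, -4.64, 1.85, -0.77, -2.59), v = (-1.29, -1.21, 1.82, -3.09, -3.16):
u·v = (-0.26)·(-1.29) + (-4.64)·(-1.21) + 1.85·1.82 + (-0.77)·(-3.09) + (-2.59)·(-3.16) = 0.3354 + 5.6144 + 3.367 + 2.3793 + 8.1844 = 19.8805.
|u| = √((-0.26)² + (-4.64)² + 1.85² + (-0.77)² + (-2.59)²) = √(0.0676 + 21.5296 + 3.4225 + 0.5929 + 6.7081) = √32.3207, |v| = √((-1.29)² + (-1.21)² + 1.82² + (-3.09)² + (-3.16)²) = √(1.6641 + 1.4641 + 3.3124 + 9.5481 + 9.9856) = √25.9743.
cos θ = (u·v)/(|u||v|) = 19.8805/(√32.3207·√25.9743) ≈ 0.686144
θ = arccos(0.686144) ≈ 46.67°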